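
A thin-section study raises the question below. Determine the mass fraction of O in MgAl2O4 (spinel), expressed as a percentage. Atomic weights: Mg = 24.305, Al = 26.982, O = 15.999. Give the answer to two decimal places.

Formula mass = 1×24.305 + 2×26.982 + 4×15.999 = 142.265 g/mol, of which 63.996 g is O.
So O makes up 63.996/142.265 = 0.4498 of the mass, i.e. 44.98%.

44.98 wt%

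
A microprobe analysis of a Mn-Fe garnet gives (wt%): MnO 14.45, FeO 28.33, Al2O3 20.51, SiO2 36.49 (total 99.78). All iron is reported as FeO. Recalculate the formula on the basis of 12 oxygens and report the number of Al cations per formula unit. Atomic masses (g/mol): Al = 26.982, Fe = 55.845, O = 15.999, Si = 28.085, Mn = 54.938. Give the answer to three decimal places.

1.998 Al apfu

MnO (M=70.937): mol = 0.20370; Mn = 0.20370, O = 0.20370.
FeO (M=71.844): mol = 0.39433; Fe = 0.39433, O = 0.39433.
Al2O3 (M=101.961): mol = 0.20116; Al = 0.40232, O = 0.60348.
SiO2 (M=60.083): mol = 0.60733; Si = 0.60733, O = 1.21466.
ΣO = 2.41617; factor = 12/ΣO = 4.96654.
Al apfu = 0.40232 × 4.96654 = 1.998.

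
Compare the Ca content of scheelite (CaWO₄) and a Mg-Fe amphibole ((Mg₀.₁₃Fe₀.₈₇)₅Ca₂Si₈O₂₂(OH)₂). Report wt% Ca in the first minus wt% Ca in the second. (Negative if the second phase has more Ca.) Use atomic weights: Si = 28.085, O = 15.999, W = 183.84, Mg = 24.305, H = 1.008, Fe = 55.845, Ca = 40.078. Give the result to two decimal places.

5.48 percentage points

Ca in CaWO₄: molar mass 287.914 g/mol; 1×40.078 = 40.078 g → 13.92 wt%.
Ca in (Mg₀.₁₃Fe₀.₈₇)₅Ca₂Si₈O₂₂(OH)₂: molar mass 949.552 g/mol; 2×40.078 = 80.156 g → 8.44 wt%.
Difference = 13.92 − 8.44 = 5.48 percentage points.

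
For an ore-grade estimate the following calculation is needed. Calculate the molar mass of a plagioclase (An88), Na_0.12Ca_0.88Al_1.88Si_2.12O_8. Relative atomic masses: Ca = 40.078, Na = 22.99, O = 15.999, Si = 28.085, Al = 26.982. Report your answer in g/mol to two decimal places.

276.29 g/mol

M = 0.12*22.99 + 0.88*40.078 + 1.88*26.982 + 2.12*28.085 + 8*15.999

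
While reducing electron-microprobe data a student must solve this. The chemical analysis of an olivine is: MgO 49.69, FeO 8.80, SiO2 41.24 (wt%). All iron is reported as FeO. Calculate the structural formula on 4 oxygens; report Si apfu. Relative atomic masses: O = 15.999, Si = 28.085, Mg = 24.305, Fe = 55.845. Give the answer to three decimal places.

MgO (M=40.304): mol = 1.23288; Mg = 1.23288, O = 1.23288.
FeO (M=71.844): mol = 0.12249; Fe = 0.12249, O = 0.12249.
SiO2 (M=60.083): mol = 0.68638; Si = 0.68638, O = 1.37276.
ΣO = 2.72813; factor = 4/ΣO = 1.46621.
Si apfu = 0.68638 × 1.46621 = 1.006.

1.006 Si apfu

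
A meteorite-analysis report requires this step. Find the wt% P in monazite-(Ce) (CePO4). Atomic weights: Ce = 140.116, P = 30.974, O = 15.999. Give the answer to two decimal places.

13.18 mass %

M(CePO4) = 235.086 g/mol.
P contributes 1 × 30.974 = 30.974 g per mole.
30.974/235.086 = 0.1318 → 13.18%.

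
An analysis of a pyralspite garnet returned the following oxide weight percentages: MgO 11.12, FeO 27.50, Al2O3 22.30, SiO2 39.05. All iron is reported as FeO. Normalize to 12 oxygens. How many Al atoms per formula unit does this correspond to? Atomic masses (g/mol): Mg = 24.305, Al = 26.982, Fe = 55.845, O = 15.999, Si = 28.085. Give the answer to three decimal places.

2.008 Al apfu

11.12 wt% MgO ÷ 40.304 g/mol = 0.27590 mol, giving 0.27590 Mg and 0.27590 O.
27.50 wt% FeO ÷ 71.844 g/mol = 0.38277 mol, giving 0.38277 Fe and 0.38277 O.
22.30 wt% Al2O3 ÷ 101.961 g/mol = 0.21871 mol, giving 0.43742 Al and 0.65613 O.
39.05 wt% SiO2 ÷ 60.083 g/mol = 0.64993 mol, giving 0.64993 Si and 1.29986 O.
Oxygen sums to 2.61466; scaling by 12/2.61466 = 4.58951 puts the formula on 12 O.
Al: 0.43742 × 4.58951 = 2.008 atoms per formula unit.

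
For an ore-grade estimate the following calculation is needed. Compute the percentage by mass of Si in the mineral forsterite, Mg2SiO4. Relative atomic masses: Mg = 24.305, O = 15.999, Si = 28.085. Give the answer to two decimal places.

M(Mg2SiO4) = 140.691 g/mol.
Si contributes 1 × 28.085 = 28.085 g per mole.
28.085/140.691 = 0.1996 → 19.96%.

19.96 weight percent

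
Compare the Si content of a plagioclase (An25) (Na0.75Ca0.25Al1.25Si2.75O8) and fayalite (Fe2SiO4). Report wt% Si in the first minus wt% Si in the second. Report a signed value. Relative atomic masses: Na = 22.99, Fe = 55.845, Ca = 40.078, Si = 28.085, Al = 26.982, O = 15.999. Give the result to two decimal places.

15.23 percentage points

First mineral: 77.234 g Si in 266.215 g formula = 29.01 wt% Si.
Second mineral: 28.085 g Si in 203.771 g formula = 13.78 wt% Si.
29.01% − 13.78% gives a difference of 15.23 percentage points.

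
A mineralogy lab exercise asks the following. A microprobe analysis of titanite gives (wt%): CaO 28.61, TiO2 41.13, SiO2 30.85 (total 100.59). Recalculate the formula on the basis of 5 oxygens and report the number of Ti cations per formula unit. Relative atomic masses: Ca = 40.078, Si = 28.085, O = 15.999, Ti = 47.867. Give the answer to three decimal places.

28.61 wt% CaO ÷ 56.077 g/mol = 0.51019 mol, giving 0.51019 Ca and 0.51019 O.
41.13 wt% TiO2 ÷ 79.865 g/mol = 0.51499 mol, giving 0.51499 Ti and 1.02998 O.
30.85 wt% SiO2 ÷ 60.083 g/mol = 0.51346 mol, giving 0.51346 Si and 1.02692 O.
Oxygen sums to 2.56709; scaling by 5/2.56709 = 1.94773 puts the formula on 5 O.
Ti: 0.51499 × 1.94773 = 1.003 atoms per formula unit.

1.003 Ti apfu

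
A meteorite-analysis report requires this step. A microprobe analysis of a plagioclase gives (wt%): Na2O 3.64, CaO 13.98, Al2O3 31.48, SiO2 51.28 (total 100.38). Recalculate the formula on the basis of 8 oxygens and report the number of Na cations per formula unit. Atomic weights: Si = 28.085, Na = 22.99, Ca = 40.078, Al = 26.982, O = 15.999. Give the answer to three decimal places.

0.319 Na apfu

Na2O: 3.64/61.979 = 0.05873 mol → 0.11746 mol Na, 0.05873 mol O.
CaO: 13.98/56.077 = 0.24930 mol → 0.24930 mol Ca, 0.24930 mol O.
Al2O3: 31.48/101.961 = 0.30875 mol → 0.61750 mol Al, 0.92625 mol O.
SiO2: 51.28/60.083 = 0.85349 mol → 0.85349 mol Si, 1.70698 mol O.
Total oxygen = 2.94126 mol. Normalization factor = 8/2.94126 = 2.71992.
Na per 8 O = 0.11746 × 2.71992 = 0.319.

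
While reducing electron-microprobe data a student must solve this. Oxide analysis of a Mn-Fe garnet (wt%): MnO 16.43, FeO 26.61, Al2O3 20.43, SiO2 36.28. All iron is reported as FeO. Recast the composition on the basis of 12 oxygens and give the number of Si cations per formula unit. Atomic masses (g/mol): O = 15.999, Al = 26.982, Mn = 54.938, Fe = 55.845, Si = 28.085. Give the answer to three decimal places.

3.006 Si apfu

MnO: 16.43/70.937 = 0.23161 mol → 0.23161 mol Mn, 0.23161 mol O.
FeO: 26.61/71.844 = 0.37039 mol → 0.37039 mol Fe, 0.37039 mol O.
Al2O3: 20.43/101.961 = 0.20037 mol → 0.40074 mol Al, 0.60111 mol O.
SiO2: 36.28/60.083 = 0.60383 mol → 0.60383 mol Si, 1.20766 mol O.
Total oxygen = 2.41077 mol. Normalization factor = 12/2.41077 = 4.97766.
Si per 12 O = 0.60383 × 4.97766 = 3.006.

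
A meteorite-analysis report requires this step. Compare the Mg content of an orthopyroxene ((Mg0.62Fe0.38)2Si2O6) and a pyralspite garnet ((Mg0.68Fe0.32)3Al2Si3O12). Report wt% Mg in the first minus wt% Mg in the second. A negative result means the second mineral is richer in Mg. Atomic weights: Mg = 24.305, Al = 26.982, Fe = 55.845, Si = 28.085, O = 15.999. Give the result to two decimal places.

1.97 percentage points

M((Mg0.62Fe0.38)2Si2O6) = 224.744 g/mol, so wt% Mg = 30.138/224.744 × 100 = 13.41%.
M((Mg0.68Fe0.32)3Al2Si3O12) = 433.400 g/mol, so wt% Mg = 49.582/433.400 × 100 = 11.44%.
13.41 − 11.44 = 1.97 pp.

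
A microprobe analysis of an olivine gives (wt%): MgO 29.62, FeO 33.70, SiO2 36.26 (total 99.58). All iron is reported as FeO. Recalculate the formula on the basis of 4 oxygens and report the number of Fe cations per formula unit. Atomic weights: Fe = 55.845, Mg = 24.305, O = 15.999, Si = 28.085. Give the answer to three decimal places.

0.778 Fe apfu

29.62 wt% MgO ÷ 40.304 g/mol = 0.73491 mol, giving 0.73491 Mg and 0.73491 O.
33.70 wt% FeO ÷ 71.844 g/mol = 0.46907 mol, giving 0.46907 Fe and 0.46907 O.
36.26 wt% SiO2 ÷ 60.083 g/mol = 0.60350 mol, giving 0.60350 Si and 1.20700 O.
Oxygen sums to 2.41098; scaling by 4/2.41098 = 1.65908 puts the formula on 4 O.
Fe: 0.46907 × 1.65908 = 0.778 atoms per formula unit.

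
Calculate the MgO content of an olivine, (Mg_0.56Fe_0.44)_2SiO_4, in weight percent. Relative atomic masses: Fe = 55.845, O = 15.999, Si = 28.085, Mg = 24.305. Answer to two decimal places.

26.80 wt%

Molar mass of (Mg_0.56Fe_0.44)_2SiO_4 = 1.12×24.305 + 0.88×55.845 + 1×28.085 + 4×15.999 = 168.446 g/mol.
Each formula unit contains 1.12 Mg, equivalent to 1.12/1 = 1.1200 mol MgO.
M(MgO) = 1×24.305 + 1×15.999 = 40.304 g/mol.
Mass of MgO per formula unit = 1.1200 × 40.304 = 45.140 g.
MgO wt% = 45.140 / 168.446 × 100 = 26.80%.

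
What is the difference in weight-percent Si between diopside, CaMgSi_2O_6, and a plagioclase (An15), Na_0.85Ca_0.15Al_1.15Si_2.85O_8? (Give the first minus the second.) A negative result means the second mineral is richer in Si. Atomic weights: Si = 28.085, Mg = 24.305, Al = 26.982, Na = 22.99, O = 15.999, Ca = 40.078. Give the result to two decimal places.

M(CaMgSi_2O_6) = 216.547 g/mol, so wt% Si = 56.170/216.547 × 100 = 25.94%.
M(Na_0.85Ca_0.15Al_1.15Si_2.85O_8) = 264.617 g/mol, so wt% Si = 80.042/264.617 × 100 = 30.25%.
25.94 − 30.25 = -4.31 pp.

-4.31 percentage points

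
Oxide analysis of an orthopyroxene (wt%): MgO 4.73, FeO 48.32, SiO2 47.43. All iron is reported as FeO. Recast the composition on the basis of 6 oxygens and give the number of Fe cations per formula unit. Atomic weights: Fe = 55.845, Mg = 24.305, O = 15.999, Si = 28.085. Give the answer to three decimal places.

1.704 Fe apfu

4.73 wt% MgO ÷ 40.304 g/mol = 0.11736 mol, giving 0.11736 Mg and 0.11736 O.
48.32 wt% FeO ÷ 71.844 g/mol = 0.67257 mol, giving 0.67257 Fe and 0.67257 O.
47.43 wt% SiO2 ÷ 60.083 g/mol = 0.78941 mol, giving 0.78941 Si and 1.57882 O.
Oxygen sums to 2.36875; scaling by 6/2.36875 = 2.53298 puts the formula on 6 O.
Fe: 0.67257 × 2.53298 = 1.704 atoms per formula unit.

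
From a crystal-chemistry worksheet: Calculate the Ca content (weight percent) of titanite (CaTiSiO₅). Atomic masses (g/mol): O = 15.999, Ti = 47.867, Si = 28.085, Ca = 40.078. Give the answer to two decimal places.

20.45 weight percent

M(CaTiSiO₅) = 196.025 g/mol.
Ca contributes 1 × 40.078 = 40.078 g per mole.
40.078/196.025 = 0.2045 → 20.45%.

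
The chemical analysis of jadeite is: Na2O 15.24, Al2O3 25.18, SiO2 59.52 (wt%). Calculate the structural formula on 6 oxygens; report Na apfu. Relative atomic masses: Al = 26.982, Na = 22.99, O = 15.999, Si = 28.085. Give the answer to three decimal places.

15.24 wt% Na2O ÷ 61.979 g/mol = 0.24589 mol, giving 0.49178 Na and 0.24589 O.
25.18 wt% Al2O3 ÷ 101.961 g/mol = 0.24696 mol, giving 0.49392 Al and 0.74088 O.
59.52 wt% SiO2 ÷ 60.083 g/mol = 0.99063 mol, giving 0.99063 Si and 1.98126 O.
Oxygen sums to 2.96803; scaling by 6/2.96803 = 2.02154 puts the formula on 6 O.
Na: 0.49178 × 2.02154 = 0.994 atoms per formula unit.

0.994 Na apfu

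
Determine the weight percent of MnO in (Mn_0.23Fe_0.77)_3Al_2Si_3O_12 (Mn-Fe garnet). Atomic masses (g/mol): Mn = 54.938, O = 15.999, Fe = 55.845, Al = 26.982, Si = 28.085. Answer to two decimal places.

Formula mass = 497.116 g/mol.
0.69 Mn → 0.6900 mol MnO per formula unit; M(MnO) = 70.937, so MnO mass = 48.947 g.
48.947/497.116 × 100 = 9.85 wt%.

9.85 wt%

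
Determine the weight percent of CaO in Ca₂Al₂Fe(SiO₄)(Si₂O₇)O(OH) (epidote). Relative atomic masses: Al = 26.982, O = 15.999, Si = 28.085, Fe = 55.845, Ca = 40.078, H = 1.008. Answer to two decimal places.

Molar mass of Ca₂Al₂Fe(SiO₄)(Si₂O₇)O(OH) = 2*40.078 + 2*26.982 + 1*55.845 + 3*28.085 + 13*15.999 + 1*1.008 = 483.215 g/mol.
Each formula unit contains 2 Ca, equivalent to 2/1 = 2.0000 mol CaO.
M(CaO) = 1×40.078 + 1×15.999 = 56.077 g/mol.
Mass of CaO per formula unit = 2.0000 × 56.077 = 112.154 g.
CaO wt% = 112.154 / 483.215 × 100 = 23.21%.

23.21 wt%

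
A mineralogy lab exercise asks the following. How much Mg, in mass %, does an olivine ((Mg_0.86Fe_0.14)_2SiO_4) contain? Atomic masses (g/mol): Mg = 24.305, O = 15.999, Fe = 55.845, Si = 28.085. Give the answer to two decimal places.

M((Mg_0.86Fe_0.14)_2SiO_4) = 149.522 g/mol.
Mg contributes 1.72 × 24.305 = 41.805 g per mole.
41.805/149.522 = 0.2796 → 27.96%.

27.96 mass %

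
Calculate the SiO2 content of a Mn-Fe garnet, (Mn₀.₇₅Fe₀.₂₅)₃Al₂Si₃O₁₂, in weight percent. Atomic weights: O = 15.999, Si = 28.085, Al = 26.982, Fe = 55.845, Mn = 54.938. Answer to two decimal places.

Formula mass = 495.701 g/mol.
3 Si → 3.0000 mol SiO2 per formula unit; M(SiO2) = 60.083, so SiO2 mass = 180.249 g.
180.249/495.701 × 100 = 36.36 wt%.

36.36 wt%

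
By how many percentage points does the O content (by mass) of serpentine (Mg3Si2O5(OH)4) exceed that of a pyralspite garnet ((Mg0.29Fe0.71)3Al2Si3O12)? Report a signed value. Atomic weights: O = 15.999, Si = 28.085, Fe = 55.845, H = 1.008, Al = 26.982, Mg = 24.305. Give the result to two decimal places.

11.14 percentage points

First mineral: 143.991 g O in 277.108 g formula = 51.96 wt% O.
Second mineral: 191.988 g O in 470.302 g formula = 40.82 wt% O.
51.96% − 40.82% gives a difference of 11.14 percentage points.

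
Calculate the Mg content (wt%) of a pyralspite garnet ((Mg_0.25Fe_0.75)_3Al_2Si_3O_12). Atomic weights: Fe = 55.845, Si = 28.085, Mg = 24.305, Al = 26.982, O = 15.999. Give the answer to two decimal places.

3.85 wt%

M((Mg_0.25Fe_0.75)_3Al_2Si_3O_12) = 474.087 g/mol.
Mg contributes 0.75 × 24.305 = 18.229 g per mole.
18.229/474.087 = 0.0385 → 3.85%.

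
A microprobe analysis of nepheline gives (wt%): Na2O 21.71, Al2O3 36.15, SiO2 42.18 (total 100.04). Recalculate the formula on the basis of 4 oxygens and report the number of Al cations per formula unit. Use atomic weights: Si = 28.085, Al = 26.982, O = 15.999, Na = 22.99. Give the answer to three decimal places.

Na2O (M=61.979): mol = 0.35028; Na = 0.70056, O = 0.35028.
Al2O3 (M=101.961): mol = 0.35455; Al = 0.70910, O = 1.06365.
SiO2 (M=60.083): mol = 0.70203; Si = 0.70203, O = 1.40406.
ΣO = 2.81799; factor = 4/ΣO = 1.41945.
Al apfu = 0.70910 × 1.41945 = 1.007.

1.007 Al apfu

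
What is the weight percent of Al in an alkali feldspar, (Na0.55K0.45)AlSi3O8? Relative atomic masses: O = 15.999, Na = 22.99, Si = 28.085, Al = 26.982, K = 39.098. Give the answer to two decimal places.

10.01 wt%

Formula mass = 0.55*22.99 + 0.45*39.098 + 1*26.982 + 3*28.085 + 8*15.999 = 269.468 g/mol, of which 26.982 g is Al.
So Al makes up 26.982/269.468 = 0.1001 of the mass, i.e. 10.01%.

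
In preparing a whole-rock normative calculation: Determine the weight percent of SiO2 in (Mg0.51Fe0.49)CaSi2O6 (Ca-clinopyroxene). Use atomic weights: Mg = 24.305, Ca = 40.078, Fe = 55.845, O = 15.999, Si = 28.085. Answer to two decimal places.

51.80 wt%

Formula mass = 232.002 g/mol.
2 Si → 2.0000 mol SiO2 per formula unit; M(SiO2) = 60.083, so SiO2 mass = 120.166 g.
120.166/232.002 × 100 = 51.80 wt%.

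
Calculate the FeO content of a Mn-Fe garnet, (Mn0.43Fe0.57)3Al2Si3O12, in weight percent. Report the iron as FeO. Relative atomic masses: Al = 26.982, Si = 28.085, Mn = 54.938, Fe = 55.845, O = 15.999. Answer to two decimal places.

24.74 wt%

Molar mass of (Mn0.43Fe0.57)3Al2Si3O12 = 1.29·54.938 + 1.71·55.845 + 2·26.982 + 3·28.085 + 12·15.999 = 496.572 g/mol.
Each formula unit contains 1.71 Fe, equivalent to 1.71/1 = 1.7100 mol FeO.
M(FeO) = 1×55.845 + 1×15.999 = 71.844 g/mol.
Mass of FeO per formula unit = 1.7100 × 71.844 = 122.853 g.
FeO wt% = 122.853 / 496.572 × 100 = 24.74%.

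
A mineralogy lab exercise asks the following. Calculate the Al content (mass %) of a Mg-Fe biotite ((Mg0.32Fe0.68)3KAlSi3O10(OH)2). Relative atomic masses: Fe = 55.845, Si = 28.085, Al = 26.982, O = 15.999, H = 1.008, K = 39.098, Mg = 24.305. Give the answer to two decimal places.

5.60 mass %

Molar mass of (Mg0.32Fe0.68)3KAlSi3O10(OH)2: 0.96·24.305 + 2.04·55.845 + 1·39.098 + 1·26.982 + 3·28.085 + 12·15.999 + 2·1.008 = 481.596 g/mol.
Mass of Al per formula unit: 1 × 26.982 = 26.982 g.
Weight fraction Al = 26.982 / 481.596 = 0.0560.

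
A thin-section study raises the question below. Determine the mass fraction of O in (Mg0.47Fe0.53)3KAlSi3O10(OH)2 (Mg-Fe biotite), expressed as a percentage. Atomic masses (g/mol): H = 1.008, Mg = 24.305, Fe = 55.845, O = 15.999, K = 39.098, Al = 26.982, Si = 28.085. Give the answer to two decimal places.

41.08 weight percent

Formula mass = 1.41×24.305 + 1.59×55.845 + 1×39.098 + 1×26.982 + 3×28.085 + 12×15.999 + 2×1.008 = 467.403 g/mol, of which 191.988 g is O.
So O makes up 191.988/467.403 = 0.4108 of the mass, i.e. 41.08%.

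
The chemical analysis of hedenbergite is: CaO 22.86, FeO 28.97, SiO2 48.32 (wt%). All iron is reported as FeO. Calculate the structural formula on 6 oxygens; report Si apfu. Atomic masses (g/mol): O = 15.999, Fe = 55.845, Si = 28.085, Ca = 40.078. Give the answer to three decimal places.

1.994 Si apfu

22.86 wt% CaO ÷ 56.077 g/mol = 0.40765 mol, giving 0.40765 Ca and 0.40765 O.
28.97 wt% FeO ÷ 71.844 g/mol = 0.40323 mol, giving 0.40323 Fe and 0.40323 O.
48.32 wt% SiO2 ÷ 60.083 g/mol = 0.80422 mol, giving 0.80422 Si and 1.60844 O.
Oxygen sums to 2.41932; scaling by 6/2.41932 = 2.48004 puts the formula on 6 O.
Si: 0.80422 × 2.48004 = 1.994 atoms per formula unit.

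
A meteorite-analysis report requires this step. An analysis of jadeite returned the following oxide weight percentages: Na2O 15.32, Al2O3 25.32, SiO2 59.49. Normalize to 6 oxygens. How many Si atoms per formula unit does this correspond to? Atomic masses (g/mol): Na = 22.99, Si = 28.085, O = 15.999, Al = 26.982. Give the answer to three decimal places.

1.999 Si apfu

15.32 wt% Na2O ÷ 61.979 g/mol = 0.24718 mol, giving 0.49436 Na and 0.24718 O.
25.32 wt% Al2O3 ÷ 101.961 g/mol = 0.24833 mol, giving 0.49666 Al and 0.74499 O.
59.49 wt% SiO2 ÷ 60.083 g/mol = 0.99013 mol, giving 0.99013 Si and 1.98026 O.
Oxygen sums to 2.97243; scaling by 6/2.97243 = 2.01855 puts the formula on 6 O.
Si: 0.99013 × 2.01855 = 1.999 atoms per formula unit.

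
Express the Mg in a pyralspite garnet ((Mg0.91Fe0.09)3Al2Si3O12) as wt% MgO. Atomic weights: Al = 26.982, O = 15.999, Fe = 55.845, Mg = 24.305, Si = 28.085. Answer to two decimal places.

Molar mass of (Mg0.91Fe0.09)3Al2Si3O12 = 2.73×24.305 + 0.27×55.845 + 2×26.982 + 3×28.085 + 12×15.999 = 411.638 g/mol.
Each formula unit contains 2.73 Mg, equivalent to 2.73/1 = 2.7300 mol MgO.
M(MgO) = 1×24.305 + 1×15.999 = 40.304 g/mol.
Mass of MgO per formula unit = 2.7300 × 40.304 = 110.030 g.
MgO wt% = 110.030 / 411.638 × 100 = 26.73%.

26.73 wt%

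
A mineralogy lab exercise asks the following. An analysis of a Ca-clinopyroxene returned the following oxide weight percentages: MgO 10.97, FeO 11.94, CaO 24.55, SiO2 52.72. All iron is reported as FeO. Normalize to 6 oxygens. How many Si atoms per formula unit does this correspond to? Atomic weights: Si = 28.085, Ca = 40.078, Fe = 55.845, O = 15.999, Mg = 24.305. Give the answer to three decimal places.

2.001 Si apfu

MgO (M=40.304): mol = 0.27218; Mg = 0.27218, O = 0.27218.
FeO (M=71.844): mol = 0.16619; Fe = 0.16619, O = 0.16619.
CaO (M=56.077): mol = 0.43779; Ca = 0.43779, O = 0.43779.
SiO2 (M=60.083): mol = 0.87745; Si = 0.87745, O = 1.75490.
ΣO = 2.63106; factor = 6/ΣO = 2.28045.
Si apfu = 0.87745 × 2.28045 = 2.001.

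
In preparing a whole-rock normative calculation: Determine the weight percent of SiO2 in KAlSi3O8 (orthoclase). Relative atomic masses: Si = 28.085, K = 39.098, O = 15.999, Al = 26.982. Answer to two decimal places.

Formula mass = 278.327 g/mol.
3 Si → 3.0000 mol SiO2 per formula unit; M(SiO2) = 60.083, so SiO2 mass = 180.249 g.
180.249/278.327 × 100 = 64.76 wt%.

64.76 wt%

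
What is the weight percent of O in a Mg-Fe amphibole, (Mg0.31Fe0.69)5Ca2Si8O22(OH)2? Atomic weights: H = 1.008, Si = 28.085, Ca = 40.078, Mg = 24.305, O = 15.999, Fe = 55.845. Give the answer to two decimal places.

41.68 mass %

Molar mass of (Mg0.31Fe0.69)5Ca2Si8O22(OH)2: 1.55·24.305 + 3.45·55.845 + 2·40.078 + 8·28.085 + 24·15.999 + 2·1.008 = 921.166 g/mol.
Mass of O per formula unit: 24 × 15.999 = 383.976 g.
Weight fraction O = 383.976 / 921.166 = 0.4168.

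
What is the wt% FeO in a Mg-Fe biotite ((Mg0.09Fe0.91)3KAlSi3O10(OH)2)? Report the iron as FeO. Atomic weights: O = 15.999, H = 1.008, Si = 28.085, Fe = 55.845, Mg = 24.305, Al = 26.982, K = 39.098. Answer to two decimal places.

38.97 wt%

Molar mass of (Mg0.09Fe0.91)3KAlSi3O10(OH)2 = 0.27*24.305 + 2.73*55.845 + 1*39.098 + 1*26.982 + 3*28.085 + 12*15.999 + 2*1.008 = 503.358 g/mol.
Each formula unit contains 2.73 Fe, equivalent to 2.73/1 = 2.7300 mol FeO.
M(FeO) = 1×55.845 + 1×15.999 = 71.844 g/mol.
Mass of FeO per formula unit = 2.7300 × 71.844 = 196.134 g.
FeO wt% = 196.134 / 503.358 × 100 = 38.97%.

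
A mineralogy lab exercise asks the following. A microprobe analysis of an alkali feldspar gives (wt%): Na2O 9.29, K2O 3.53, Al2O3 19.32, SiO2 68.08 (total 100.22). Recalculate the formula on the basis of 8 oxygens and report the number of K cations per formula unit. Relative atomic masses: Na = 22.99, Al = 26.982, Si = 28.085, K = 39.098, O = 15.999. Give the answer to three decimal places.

9.29 wt% Na2O ÷ 61.979 g/mol = 0.14989 mol, giving 0.29978 Na and 0.14989 O.
3.53 wt% K2O ÷ 94.195 g/mol = 0.03748 mol, giving 0.07496 K and 0.03748 O.
19.32 wt% Al2O3 ÷ 101.961 g/mol = 0.18948 mol, giving 0.37896 Al and 0.56844 O.
68.08 wt% SiO2 ÷ 60.083 g/mol = 1.13310 mol, giving 1.13310 Si and 2.26620 O.
Oxygen sums to 3.02201; scaling by 8/3.02201 = 2.64724 puts the formula on 8 O.
K: 0.07496 × 2.64724 = 0.198 atoms per formula unit.

0.198 K apfu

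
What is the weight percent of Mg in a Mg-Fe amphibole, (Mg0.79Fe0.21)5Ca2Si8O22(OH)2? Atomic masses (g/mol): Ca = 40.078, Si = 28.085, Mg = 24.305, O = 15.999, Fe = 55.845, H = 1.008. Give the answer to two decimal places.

11.36 wt%

M((Mg0.79Fe0.21)5Ca2Si8O22(OH)2) = 845.470 g/mol.
Mg contributes 3.95 × 24.305 = 96.005 g per mole.
96.005/845.470 = 0.1136 → 11.36%.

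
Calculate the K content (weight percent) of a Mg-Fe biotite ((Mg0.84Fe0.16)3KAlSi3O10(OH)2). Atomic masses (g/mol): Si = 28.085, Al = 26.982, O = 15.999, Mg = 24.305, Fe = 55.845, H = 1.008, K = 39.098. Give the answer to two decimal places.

9.04 weight percent

Molar mass of (Mg0.84Fe0.16)3KAlSi3O10(OH)2: 2.52×24.305 + 0.48×55.845 + 1×39.098 + 1×26.982 + 3×28.085 + 12×15.999 + 2×1.008 = 432.393 g/mol.
Mass of K per formula unit: 1 × 39.098 = 39.098 g.
Weight fraction K = 39.098 / 432.393 = 0.0904.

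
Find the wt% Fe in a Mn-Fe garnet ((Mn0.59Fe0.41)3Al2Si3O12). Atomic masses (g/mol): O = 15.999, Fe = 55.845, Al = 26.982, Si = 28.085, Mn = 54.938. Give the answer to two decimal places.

Molar mass of (Mn0.59Fe0.41)3Al2Si3O12: 1.77*54.938 + 1.23*55.845 + 2*26.982 + 3*28.085 + 12*15.999 = 496.137 g/mol.
Mass of Fe per formula unit: 1.23 × 55.845 = 68.689 g.
Weight fraction Fe = 68.689 / 496.137 = 0.1384.

13.84 weight percent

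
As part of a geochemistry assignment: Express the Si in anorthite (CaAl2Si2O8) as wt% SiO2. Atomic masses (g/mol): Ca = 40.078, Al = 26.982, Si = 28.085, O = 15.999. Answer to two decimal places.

Formula mass = 278.204 g/mol.
2 Si → 2.0000 mol SiO2 per formula unit; M(SiO2) = 60.083, so SiO2 mass = 120.166 g.
120.166/278.204 × 100 = 43.19 wt%.

43.19 wt%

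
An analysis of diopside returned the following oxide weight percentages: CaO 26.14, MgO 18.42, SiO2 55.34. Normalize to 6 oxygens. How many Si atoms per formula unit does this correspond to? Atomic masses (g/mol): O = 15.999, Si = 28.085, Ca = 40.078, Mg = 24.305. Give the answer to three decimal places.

1.998 Si apfu

CaO (M=56.077): mol = 0.46614; Ca = 0.46614, O = 0.46614.
MgO (M=40.304): mol = 0.45703; Mg = 0.45703, O = 0.45703.
SiO2 (M=60.083): mol = 0.92106; Si = 0.92106, O = 1.84212.
ΣO = 2.76529; factor = 6/ΣO = 2.16975.
Si apfu = 0.92106 × 2.16975 = 1.998.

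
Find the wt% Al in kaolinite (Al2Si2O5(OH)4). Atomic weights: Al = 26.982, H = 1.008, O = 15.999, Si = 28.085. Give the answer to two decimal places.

M(Al2Si2O5(OH)4) = 258.157 g/mol.
Al contributes 2 × 26.982 = 53.964 g per mole.
53.964/258.157 = 0.2090 → 20.90%.

20.90 mass %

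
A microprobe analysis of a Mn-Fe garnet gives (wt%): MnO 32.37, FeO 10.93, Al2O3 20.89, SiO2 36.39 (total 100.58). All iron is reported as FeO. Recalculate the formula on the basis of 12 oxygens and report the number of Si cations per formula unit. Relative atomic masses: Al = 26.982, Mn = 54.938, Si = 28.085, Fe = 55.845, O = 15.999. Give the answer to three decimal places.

2.985 Si apfu

MnO (M=70.937): mol = 0.45632; Mn = 0.45632, O = 0.45632.
FeO (M=71.844): mol = 0.15214; Fe = 0.15214, O = 0.15214.
Al2O3 (M=101.961): mol = 0.20488; Al = 0.40976, O = 0.61464.
SiO2 (M=60.083): mol = 0.60566; Si = 0.60566, O = 1.21132.
ΣO = 2.43442; factor = 12/ΣO = 4.92931.
Si apfu = 0.60566 × 4.92931 = 2.985.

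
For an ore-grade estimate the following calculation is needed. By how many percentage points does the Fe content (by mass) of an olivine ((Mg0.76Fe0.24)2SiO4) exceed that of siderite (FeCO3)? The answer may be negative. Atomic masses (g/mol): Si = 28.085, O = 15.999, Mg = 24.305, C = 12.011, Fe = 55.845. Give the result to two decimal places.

Fe in (Mg0.76Fe0.24)2SiO4: molar mass 155.830 g/mol; 0.48×55.845 = 26.806 g → 17.20 wt%.
Fe in FeCO3: molar mass 115.853 g/mol; 1×55.845 = 55.845 g → 48.20 wt%.
Difference = 17.20 − 48.20 = -31.00 percentage points.

-31.00 percentage points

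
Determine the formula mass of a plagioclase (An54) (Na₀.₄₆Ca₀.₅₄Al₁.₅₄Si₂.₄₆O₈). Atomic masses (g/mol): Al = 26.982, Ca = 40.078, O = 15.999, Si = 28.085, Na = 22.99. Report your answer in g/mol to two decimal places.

The formula mass is the sum 0.46*22.99 + 0.54*40.078 + 1.54*26.982 + 2.46*28.085 + 8*15.999.

270.85 g/mol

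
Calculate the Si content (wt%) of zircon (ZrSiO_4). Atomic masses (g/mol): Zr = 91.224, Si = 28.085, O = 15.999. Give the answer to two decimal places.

Molar mass of ZrSiO_4: 1×91.224 + 1×28.085 + 4×15.999 = 183.305 g/mol.
Mass of Si per formula unit: 1 × 28.085 = 28.085 g.
Weight fraction Si = 28.085 / 183.305 = 0.1532.

15.32 wt%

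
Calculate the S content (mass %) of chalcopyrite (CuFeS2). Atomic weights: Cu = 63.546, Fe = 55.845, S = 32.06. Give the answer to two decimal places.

Molar mass of CuFeS2: 1*63.546 + 1*55.845 + 2*32.06 = 183.511 g/mol.
Mass of S per formula unit: 2 × 32.06 = 64.120 g.
Weight fraction S = 64.120 / 183.511 = 0.3494.

34.94 mass %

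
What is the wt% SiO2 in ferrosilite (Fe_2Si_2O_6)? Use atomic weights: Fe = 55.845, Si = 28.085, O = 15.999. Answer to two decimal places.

Molar mass of Fe_2Si_2O_6 = 2*55.845 + 2*28.085 + 6*15.999 = 263.854 g/mol.
Each formula unit contains 2 Si, equivalent to 2/1 = 2.0000 mol SiO2.
M(SiO2) = 1×28.085 + 2×15.999 = 60.083 g/mol.
Mass of SiO2 per formula unit = 2.0000 × 60.083 = 120.166 g.
SiO2 wt% = 120.166 / 263.854 × 100 = 45.54%.

45.54 wt%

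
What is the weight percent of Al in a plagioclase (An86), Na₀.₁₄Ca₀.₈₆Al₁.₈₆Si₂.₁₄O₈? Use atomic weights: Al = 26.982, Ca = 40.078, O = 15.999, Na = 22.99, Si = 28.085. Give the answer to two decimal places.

18.19 weight percent

Formula mass = 0.14·22.99 + 0.86·40.078 + 1.86·26.982 + 2.14·28.085 + 8·15.999 = 275.966 g/mol, of which 50.187 g is Al.
So Al makes up 50.187/275.966 = 0.1819 of the mass, i.e. 18.19%.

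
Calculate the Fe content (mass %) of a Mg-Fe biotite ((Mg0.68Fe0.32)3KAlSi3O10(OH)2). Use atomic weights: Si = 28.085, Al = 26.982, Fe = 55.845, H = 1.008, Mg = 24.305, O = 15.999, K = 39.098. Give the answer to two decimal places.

M((Mg0.68Fe0.32)3KAlSi3O10(OH)2) = 447.532 g/mol.
Fe contributes 0.96 × 55.845 = 53.611 g per mole.
53.611/447.532 = 0.1198 → 11.98%.

11.98 mass %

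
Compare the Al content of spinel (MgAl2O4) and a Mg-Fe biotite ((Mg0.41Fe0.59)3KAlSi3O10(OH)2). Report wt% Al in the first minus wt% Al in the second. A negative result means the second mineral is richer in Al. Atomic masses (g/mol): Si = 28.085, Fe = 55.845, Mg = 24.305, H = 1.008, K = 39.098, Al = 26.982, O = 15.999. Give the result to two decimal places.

32.23 percentage points

M(MgAl2O4) = 142.265 g/mol, so wt% Al = 53.964/142.265 × 100 = 37.93%.
M((Mg0.41Fe0.59)3KAlSi3O10(OH)2) = 473.080 g/mol, so wt% Al = 26.982/473.080 × 100 = 5.70%.
37.93 − 5.70 = 32.23 pp.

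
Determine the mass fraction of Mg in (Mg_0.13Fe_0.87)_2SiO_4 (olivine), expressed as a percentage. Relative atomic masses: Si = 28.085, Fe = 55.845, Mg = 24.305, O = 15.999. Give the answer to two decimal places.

3.23 wt%

Formula mass = 0.26*24.305 + 1.74*55.845 + 1*28.085 + 4*15.999 = 195.571 g/mol, of which 6.319 g is Mg.
So Mg makes up 6.319/195.571 = 0.0323 of the mass, i.e. 3.23%.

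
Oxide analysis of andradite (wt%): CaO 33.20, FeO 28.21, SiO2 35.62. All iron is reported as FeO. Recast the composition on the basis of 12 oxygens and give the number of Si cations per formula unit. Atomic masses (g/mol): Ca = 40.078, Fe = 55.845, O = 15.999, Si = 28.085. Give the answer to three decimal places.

3.278 Si apfu

33.20 wt% CaO ÷ 56.077 g/mol = 0.59204 mol, giving 0.59204 Ca and 0.59204 O.
28.21 wt% FeO ÷ 71.844 g/mol = 0.39266 mol, giving 0.39266 Fe and 0.39266 O.
35.62 wt% SiO2 ÷ 60.083 g/mol = 0.59285 mol, giving 0.59285 Si and 1.18570 O.
Oxygen sums to 2.17040; scaling by 12/2.17040 = 5.52893 puts the formula on 12 O.
Si: 0.59285 × 5.52893 = 3.278 atoms per formula unit.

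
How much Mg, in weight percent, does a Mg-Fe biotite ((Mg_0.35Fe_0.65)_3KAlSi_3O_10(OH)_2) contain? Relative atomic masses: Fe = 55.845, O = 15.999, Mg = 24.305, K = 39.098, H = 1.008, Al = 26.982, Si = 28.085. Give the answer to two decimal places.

Molar mass of (Mg_0.35Fe_0.65)_3KAlSi_3O_10(OH)_2: 1.05·24.305 + 1.95·55.845 + 1·39.098 + 1·26.982 + 3·28.085 + 12·15.999 + 2·1.008 = 478.757 g/mol.
Mass of Mg per formula unit: 1.05 × 24.305 = 25.520 g.
Weight fraction Mg = 25.520 / 478.757 = 0.0533.

5.33 weight percent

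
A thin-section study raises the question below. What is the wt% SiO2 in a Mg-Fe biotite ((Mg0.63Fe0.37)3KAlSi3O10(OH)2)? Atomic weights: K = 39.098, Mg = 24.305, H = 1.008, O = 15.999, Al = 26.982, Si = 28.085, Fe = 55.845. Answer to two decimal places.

39.85 wt%

Formula mass = 452.263 g/mol.
3 Si → 3.0000 mol SiO2 per formula unit; M(SiO2) = 60.083, so SiO2 mass = 180.249 g.
180.249/452.263 × 100 = 39.85 wt%.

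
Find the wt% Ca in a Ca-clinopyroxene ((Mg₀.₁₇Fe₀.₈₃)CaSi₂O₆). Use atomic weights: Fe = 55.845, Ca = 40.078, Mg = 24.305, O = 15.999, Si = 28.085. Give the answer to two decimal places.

Molar mass of (Mg₀.₁₇Fe₀.₈₃)CaSi₂O₆: 0.17·24.305 + 0.83·55.845 + 1·40.078 + 2·28.085 + 6·15.999 = 242.725 g/mol.
Mass of Ca per formula unit: 1 × 40.078 = 40.078 g.
Weight fraction Ca = 40.078 / 242.725 = 0.1651.

16.51 weight percent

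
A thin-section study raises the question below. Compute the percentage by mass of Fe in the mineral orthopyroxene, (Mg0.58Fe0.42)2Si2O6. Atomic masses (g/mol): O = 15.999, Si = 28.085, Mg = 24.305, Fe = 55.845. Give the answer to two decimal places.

Molar mass of (Mg0.58Fe0.42)2Si2O6: 1.16*24.305 + 0.84*55.845 + 2*28.085 + 6*15.999 = 227.268 g/mol.
Mass of Fe per formula unit: 0.84 × 55.845 = 46.910 g.
Weight fraction Fe = 46.910 / 227.268 = 0.2064.

20.64 weight percent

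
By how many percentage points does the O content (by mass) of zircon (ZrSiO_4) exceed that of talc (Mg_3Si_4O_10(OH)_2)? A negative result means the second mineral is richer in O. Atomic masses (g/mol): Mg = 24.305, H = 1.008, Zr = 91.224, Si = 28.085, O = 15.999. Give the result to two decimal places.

-15.71 percentage points

O in ZrSiO_4: molar mass 183.305 g/mol; 4×15.999 = 63.996 g → 34.91 wt%.
O in Mg_3Si_4O_10(OH)_2: molar mass 379.259 g/mol; 12×15.999 = 191.988 g → 50.62 wt%.
Difference = 34.91 − 50.62 = -15.71 percentage points.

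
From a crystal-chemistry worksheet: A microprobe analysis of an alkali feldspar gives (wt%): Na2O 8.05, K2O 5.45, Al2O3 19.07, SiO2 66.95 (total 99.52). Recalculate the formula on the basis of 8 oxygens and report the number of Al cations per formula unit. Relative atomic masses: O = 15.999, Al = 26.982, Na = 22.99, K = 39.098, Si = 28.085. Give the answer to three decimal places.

1.005 Al apfu

Na2O: 8.05/61.979 = 0.12988 mol → 0.25976 mol Na, 0.12988 mol O.
K2O: 5.45/94.195 = 0.05786 mol → 0.11572 mol K, 0.05786 mol O.
Al2O3: 19.07/101.961 = 0.18703 mol → 0.37406 mol Al, 0.56109 mol O.
SiO2: 66.95/60.083 = 1.11429 mol → 1.11429 mol Si, 2.22858 mol O.
Total oxygen = 2.97741 mol. Normalization factor = 8/2.97741 = 2.68690.
Al per 8 O = 0.37406 × 2.68690 = 1.005.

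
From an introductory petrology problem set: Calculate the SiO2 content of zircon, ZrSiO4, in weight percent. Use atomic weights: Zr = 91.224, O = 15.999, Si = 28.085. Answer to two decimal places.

32.78 wt%

Molar mass of ZrSiO4 = 1*91.224 + 1*28.085 + 4*15.999 = 183.305 g/mol.
Each formula unit contains 1 Si, equivalent to 1/1 = 1.0000 mol SiO2.
M(SiO2) = 1×28.085 + 2×15.999 = 60.083 g/mol.
Mass of SiO2 per formula unit = 1.0000 × 60.083 = 60.083 g.
SiO2 wt% = 60.083 / 183.305 × 100 = 32.78%.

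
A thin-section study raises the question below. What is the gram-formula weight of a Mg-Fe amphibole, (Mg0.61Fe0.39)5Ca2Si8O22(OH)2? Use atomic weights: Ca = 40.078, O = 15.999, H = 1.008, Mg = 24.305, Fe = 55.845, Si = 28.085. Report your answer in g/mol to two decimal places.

873.86 g/mol

The formula mass is the sum 3.05×24.305 + 1.95×55.845 + 2×40.078 + 8×28.085 + 24×15.999 + 2×1.008.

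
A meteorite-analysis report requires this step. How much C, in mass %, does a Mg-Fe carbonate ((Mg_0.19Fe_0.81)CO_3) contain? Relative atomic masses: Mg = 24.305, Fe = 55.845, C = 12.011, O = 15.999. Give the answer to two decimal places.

M((Mg_0.19Fe_0.81)CO_3) = 109.860 g/mol.
C contributes 1 × 12.011 = 12.011 g per mole.
12.011/109.860 = 0.1093 → 10.93%.

10.93 mass %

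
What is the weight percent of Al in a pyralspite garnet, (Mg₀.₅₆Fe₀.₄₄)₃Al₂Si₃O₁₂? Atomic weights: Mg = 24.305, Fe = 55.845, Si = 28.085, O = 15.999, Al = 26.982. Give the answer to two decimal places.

12.13 weight percent

M((Mg₀.₅₆Fe₀.₄₄)₃Al₂Si₃O₁₂) = 444.755 g/mol.
Al contributes 2 × 26.982 = 53.964 g per mole.
53.964/444.755 = 0.1213 → 12.13%.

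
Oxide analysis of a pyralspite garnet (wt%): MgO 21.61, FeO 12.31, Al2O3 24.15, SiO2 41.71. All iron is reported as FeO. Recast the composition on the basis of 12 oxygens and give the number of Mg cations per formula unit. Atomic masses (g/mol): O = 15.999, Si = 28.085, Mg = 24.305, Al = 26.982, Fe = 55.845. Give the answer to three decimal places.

2.293 Mg apfu

21.61 wt% MgO ÷ 40.304 g/mol = 0.53618 mol, giving 0.53618 Mg and 0.53618 O.
12.31 wt% FeO ÷ 71.844 g/mol = 0.17134 mol, giving 0.17134 Fe and 0.17134 O.
24.15 wt% Al2O3 ÷ 101.961 g/mol = 0.23686 mol, giving 0.47372 Al and 0.71058 O.
41.71 wt% SiO2 ÷ 60.083 g/mol = 0.69421 mol, giving 0.69421 Si and 1.38842 O.
Oxygen sums to 2.80652; scaling by 12/2.80652 = 4.27576 puts the formula on 12 O.
Mg: 0.53618 × 4.27576 = 2.293 atoms per formula unit.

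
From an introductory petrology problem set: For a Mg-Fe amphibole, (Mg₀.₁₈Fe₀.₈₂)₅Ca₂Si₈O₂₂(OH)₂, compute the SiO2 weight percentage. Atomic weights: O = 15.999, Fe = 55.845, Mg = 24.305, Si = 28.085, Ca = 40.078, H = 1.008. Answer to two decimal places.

51.04 wt%

Molar mass of (Mg₀.₁₈Fe₀.₈₂)₅Ca₂Si₈O₂₂(OH)₂ = 0.90·24.305 + 4.10·55.845 + 2·40.078 + 8·28.085 + 24·15.999 + 2·1.008 = 941.667 g/mol.
Each formula unit contains 8 Si, equivalent to 8/1 = 8.0000 mol SiO2.
M(SiO2) = 1×28.085 + 2×15.999 = 60.083 g/mol.
Mass of SiO2 per formula unit = 8.0000 × 60.083 = 480.664 g.
SiO2 wt% = 480.664 / 941.667 × 100 = 51.04%.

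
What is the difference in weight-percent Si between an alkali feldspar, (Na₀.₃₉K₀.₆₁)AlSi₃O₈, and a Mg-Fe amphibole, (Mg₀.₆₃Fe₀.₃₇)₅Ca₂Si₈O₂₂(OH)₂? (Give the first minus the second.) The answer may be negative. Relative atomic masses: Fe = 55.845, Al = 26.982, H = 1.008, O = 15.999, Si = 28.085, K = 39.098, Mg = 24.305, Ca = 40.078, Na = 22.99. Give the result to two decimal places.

5.17 percentage points

Si in (Na₀.₃₉K₀.₆₁)AlSi₃O₈: molar mass 272.045 g/mol; 3×28.085 = 84.255 g → 30.97 wt%.
Si in (Mg₀.₆₃Fe₀.₃₇)₅Ca₂Si₈O₂₂(OH)₂: molar mass 870.702 g/mol; 8×28.085 = 224.680 g → 25.80 wt%.
Difference = 30.97 − 25.80 = 5.17 percentage points.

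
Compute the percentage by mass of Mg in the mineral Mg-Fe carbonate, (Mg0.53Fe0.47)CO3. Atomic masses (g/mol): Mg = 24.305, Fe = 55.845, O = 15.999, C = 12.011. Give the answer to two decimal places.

12.99 wt%

M((Mg0.53Fe0.47)CO3) = 99.137 g/mol.
Mg contributes 0.53 × 24.305 = 12.882 g per mole.
12.882/99.137 = 0.1299 → 12.99%.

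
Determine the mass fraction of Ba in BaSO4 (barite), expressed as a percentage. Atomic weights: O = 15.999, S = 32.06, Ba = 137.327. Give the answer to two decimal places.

58.84 mass %

Formula mass = 1×137.327 + 1×32.06 + 4×15.999 = 233.383 g/mol, of which 137.327 g is Ba.
So Ba makes up 137.327/233.383 = 0.5884 of the mass, i.e. 58.84%.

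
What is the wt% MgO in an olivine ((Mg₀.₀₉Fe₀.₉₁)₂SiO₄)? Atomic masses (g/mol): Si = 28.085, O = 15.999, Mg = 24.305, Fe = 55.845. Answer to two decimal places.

3.66 wt%

M((Mg₀.₀₉Fe₀.₉₁)₂SiO₄) = 198.094 g/mol; M(MgO) = 40.304 g/mol.
Moles MgO per formula unit = 0.18 Mg ÷ 1 = 0.1800.
MgO fraction = (0.1800 × 40.304) / 198.094 = 7.255/198.094 = 0.0366.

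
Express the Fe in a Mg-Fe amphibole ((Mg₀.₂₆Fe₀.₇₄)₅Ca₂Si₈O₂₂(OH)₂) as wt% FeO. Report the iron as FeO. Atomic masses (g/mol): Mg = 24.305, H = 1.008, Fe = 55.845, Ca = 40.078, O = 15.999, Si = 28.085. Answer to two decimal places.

28.61 wt%

Molar mass of (Mg₀.₂₆Fe₀.₇₄)₅Ca₂Si₈O₂₂(OH)₂ = 1.30*24.305 + 3.70*55.845 + 2*40.078 + 8*28.085 + 24*15.999 + 2*1.008 = 929.051 g/mol.
Each formula unit contains 3.70 Fe, equivalent to 3.70/1 = 3.7000 mol FeO.
M(FeO) = 1×55.845 + 1×15.999 = 71.844 g/mol.
Mass of FeO per formula unit = 3.7000 × 71.844 = 265.823 g.
FeO wt% = 265.823 / 929.051 × 100 = 28.61%.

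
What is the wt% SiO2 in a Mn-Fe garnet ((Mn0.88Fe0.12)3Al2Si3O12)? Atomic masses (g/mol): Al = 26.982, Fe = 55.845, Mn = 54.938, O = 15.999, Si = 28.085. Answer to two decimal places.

M((Mn0.88Fe0.12)3Al2Si3O12) = 495.348 g/mol; M(SiO2) = 60.083 g/mol.
Moles SiO2 per formula unit = 3 Si ÷ 1 = 3.0000.
SiO2 fraction = (3.0000 × 60.083) / 495.348 = 180.249/495.348 = 0.3639.

36.39 wt%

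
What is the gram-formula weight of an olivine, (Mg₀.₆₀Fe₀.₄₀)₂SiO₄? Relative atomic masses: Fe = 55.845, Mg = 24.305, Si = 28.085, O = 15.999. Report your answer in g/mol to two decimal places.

The formula mass is the sum 1.20*24.305 + 0.80*55.845 + 1*28.085 + 4*15.999.

165.92 g/mol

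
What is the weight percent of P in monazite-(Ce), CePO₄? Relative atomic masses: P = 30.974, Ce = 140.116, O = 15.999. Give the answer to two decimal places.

13.18 wt%

Formula mass = 1*140.116 + 1*30.974 + 4*15.999 = 235.086 g/mol, of which 30.974 g is P.
So P makes up 30.974/235.086 = 0.1318 of the mass, i.e. 13.18%.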